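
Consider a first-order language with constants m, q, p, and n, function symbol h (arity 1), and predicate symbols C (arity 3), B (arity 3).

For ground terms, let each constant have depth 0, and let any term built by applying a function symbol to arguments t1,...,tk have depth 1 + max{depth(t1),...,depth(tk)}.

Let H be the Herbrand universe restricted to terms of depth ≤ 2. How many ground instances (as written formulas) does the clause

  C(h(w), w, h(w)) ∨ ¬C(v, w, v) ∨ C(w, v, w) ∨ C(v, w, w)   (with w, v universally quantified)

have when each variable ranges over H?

Ground terms of depth ≤ 2:
  Let N_k count ground terms of depth at most k. Each non-constant term of depth ≤ k is some function symbol applied to depth-≤(k−1) arguments, giving N_k = 4 + N_{k-1}.
  N_0 = 4
  N_1 = 4 + 4 = 8
  N_2 = 4 + 8 = 12
  Explicitly: m, q, p, n, h(m), h(q), h(p), h(n), h(h(m)), h(h(q)), h(h(p)), h(h(n)).
So there are 12 ground terms available for substitution.
The body mentions every one of the 2 quantified variables; since ground terms form a free algebra, no two substitutions collapse to the same formula.
Number of ground instances = 12^2 = 144.

144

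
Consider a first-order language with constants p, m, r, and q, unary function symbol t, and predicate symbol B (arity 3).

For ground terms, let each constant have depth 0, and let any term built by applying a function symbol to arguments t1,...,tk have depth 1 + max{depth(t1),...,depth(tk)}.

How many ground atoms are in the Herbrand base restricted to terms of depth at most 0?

64

First count ground terms of depth ≤ 0.
Let N_k count ground terms of depth at most k. Each non-constant term of depth ≤ k is some function symbol applied to depth-≤(k−1) arguments, giving N_k = 4 + N_{k-1}.
N_0 = 4
So |H| = 4.
For each predicate symbol, the number of ground atoms is |H| raised to its arity; summing:
  B: 4^3 = 64
Total ground atoms: 64.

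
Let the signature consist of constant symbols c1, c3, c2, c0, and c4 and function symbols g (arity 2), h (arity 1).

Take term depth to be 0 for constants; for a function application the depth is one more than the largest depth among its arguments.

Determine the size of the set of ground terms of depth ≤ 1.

Let N_k count ground terms of depth at most k. Each non-constant term of depth ≤ k is some function symbol applied to depth-≤(k−1) arguments, giving N_k = 5 + N_{k-1}^2 + N_{k-1}.
N_0 = 5
N_1 = 5 + 5^2 + 5 = 35

35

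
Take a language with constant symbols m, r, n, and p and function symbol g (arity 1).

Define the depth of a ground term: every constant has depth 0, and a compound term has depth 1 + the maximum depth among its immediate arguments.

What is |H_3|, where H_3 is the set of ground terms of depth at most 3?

Write N_k for the number of ground terms of depth ≤ k. A term of depth ≤ k is either a constant or a function symbol applied to arguments of depth ≤ k−1, so N_k = 4 + N_{k-1}.
N_0 = 4
N_1 = 4 + 4 = 8
N_2 = 4 + 8 = 12
N_3 = 4 + 12 = 16

16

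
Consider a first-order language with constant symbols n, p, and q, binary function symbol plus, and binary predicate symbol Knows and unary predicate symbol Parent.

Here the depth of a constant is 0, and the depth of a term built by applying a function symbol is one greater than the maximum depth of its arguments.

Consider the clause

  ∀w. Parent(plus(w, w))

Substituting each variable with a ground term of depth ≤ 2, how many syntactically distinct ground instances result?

Ground terms of depth ≤ 2:
  Let N_k = |{terms of depth ≤ k}|. Then N_0 = 3 and N_k = 3 + N_{k-1}^2 for k ≥ 1 (one summand per function symbol, arity giving the exponent).
  N_0 = 3
  N_1 = 3 + 3^2 = 12
  N_2 = 3 + 12^2 = 147
So there are 147 ground terms available for substitution.
The variable w ranges independently over the available ground terms, and distinct assignments produce distinct instances.
Number of ground instances = 147.

147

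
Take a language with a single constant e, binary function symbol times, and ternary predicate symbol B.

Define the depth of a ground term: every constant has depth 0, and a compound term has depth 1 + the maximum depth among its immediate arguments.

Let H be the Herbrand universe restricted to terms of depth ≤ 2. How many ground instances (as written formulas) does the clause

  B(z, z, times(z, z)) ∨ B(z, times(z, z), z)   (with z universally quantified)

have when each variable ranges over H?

5

Ground terms of depth ≤ 2:
  Let N_k = |{terms of depth ≤ k}|. Then N_0 = 1 and N_k = 1 + N_{k-1}^2 for k ≥ 1 (one summand per function symbol, arity giving the exponent).
  N_0 = 1
  N_1 = 1 + 1^2 = 2
  N_2 = 1 + 2^2 = 5
  Explicitly: e, times(e, e), times(e, times(e, e)), times(times(e, e), e), times(times(e, e), times(e, e)).
So there are 5 ground terms available for substitution.
The clause has 1 distinct variable (z), which appears in the body. In the free term algebra distinct substitutions yield syntactically distinct ground instances.
Number of ground instances = 5.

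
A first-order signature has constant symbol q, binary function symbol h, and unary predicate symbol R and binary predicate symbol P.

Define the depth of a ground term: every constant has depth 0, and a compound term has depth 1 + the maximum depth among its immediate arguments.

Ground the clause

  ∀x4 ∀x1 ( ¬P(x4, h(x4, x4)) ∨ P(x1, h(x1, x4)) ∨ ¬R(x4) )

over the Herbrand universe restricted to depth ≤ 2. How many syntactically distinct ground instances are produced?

Ground terms of depth ≤ 2:
  Count level by level. With function symbols h/2, the terms of depth ≤ k are the 1 constant together with each function applied to depth-≤(k−1) tuples, so N_k = 1 + N_{k-1}^2.
  N_0 = 1
  N_1 = 1 + 1^2 = 2
  N_2 = 1 + 2^2 = 5
  Explicitly: q, h(q, q), h(q, h(q, q)), h(h(q, q), q), h(h(q, q), h(q, q)).
So there are 5 ground terms available for substitution.
The clause has 2 distinct variables (x4, x1), each appearing in the body. In the free term algebra distinct substitutions yield syntactically distinct ground instances.
Number of ground instances = 5^2 = 25.

25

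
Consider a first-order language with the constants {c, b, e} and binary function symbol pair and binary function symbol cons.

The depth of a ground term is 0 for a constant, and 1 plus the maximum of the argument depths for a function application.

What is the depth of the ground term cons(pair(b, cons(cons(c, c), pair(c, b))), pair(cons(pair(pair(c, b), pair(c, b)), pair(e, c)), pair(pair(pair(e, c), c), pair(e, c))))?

depth(cons(c, c)) = 1 + max(0, 0) = 1
depth(pair(c, b)) = 1 + max(0, 0) = 1
depth(cons(cons(c, c), pair(c, b))) = 1 + max(1, 1) = 2
depth(pair(b, cons(cons(c, c), pair(c, b)))) = 1 + max(0, 2) = 3
depth(pair(pair(c, b), pair(c, b))) = 1 + max(1, 1) = 2
depth(pair(e, c)) = 1 + max(0, 0) = 1
depth(cons(pair(pair(c, b), pair(c, b)), pair(e, c))) = 1 + max(2, 1) = 3
depth(pair(pair(e, c), c)) = 1 + max(1, 0) = 2
depth(pair(pair(pair(e, c), c), pair(e, c))) = 1 + max(2, 1) = 3
depth(pair(cons(pair(pair(c, b), pair(c, b)), pair(e, c)), pair(pair(pair(e, c), c), pair(e, c)))) = 1 + max(3, 3) = 4
depth(cons(pair(b, cons(cons(c, c), pair(c, b))), pair(cons(pair(pair(c, b), pair(c, b)), pair(e, c)), pair(pair(pair(e, c), c), pair(e, c))))) = 1 + max(3, 4) = 5

5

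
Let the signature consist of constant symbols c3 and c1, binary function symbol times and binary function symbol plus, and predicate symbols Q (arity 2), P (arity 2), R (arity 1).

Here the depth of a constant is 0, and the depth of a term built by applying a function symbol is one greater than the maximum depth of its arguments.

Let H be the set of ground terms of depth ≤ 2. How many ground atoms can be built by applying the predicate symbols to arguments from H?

First count ground terms of depth ≤ 2.
Count level by level. With function symbols times/2, plus/2, the terms of depth ≤ k are the 2 constants together with each function applied to depth-≤(k−1) tuples, so N_k = 2 + N_{k-1}^2 + N_{k-1}^2.
N_0 = 2
N_1 = 2 + 2^2 + 2^2 = 10
N_2 = 2 + 10^2 + 10^2 = 202
So |H| = 202.
Each predicate of arity r yields |H|^r ground atoms (one per choice of an r-tuple from H):
  Q: 202^2 = 40804;  P: 202^2 = 40804;  R: 202
Total ground atoms: 40804 + 40804 + 202 = 81810.

81810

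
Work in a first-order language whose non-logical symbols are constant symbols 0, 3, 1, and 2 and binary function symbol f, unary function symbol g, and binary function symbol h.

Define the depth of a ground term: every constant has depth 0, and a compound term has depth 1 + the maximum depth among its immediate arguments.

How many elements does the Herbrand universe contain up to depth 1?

Let N_k = |{terms of depth ≤ k}|. Then N_0 = 4 and N_k = 4 + N_{k-1}^2 + N_{k-1} + N_{k-1}^2 for k ≥ 1 (one summand per function symbol, arity giving the exponent).
N_0 = 4
N_1 = 4 + 4^2 + 4 + 4^2 = 40

40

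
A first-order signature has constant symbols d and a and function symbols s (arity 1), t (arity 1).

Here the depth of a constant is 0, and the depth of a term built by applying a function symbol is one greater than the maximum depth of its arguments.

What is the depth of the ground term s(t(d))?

2

depth(t(d)) = 1 + depth(d) = 1 + 0 = 1
depth(s(t(d))) = 1 + depth(t(d)) = 1 + 1 = 2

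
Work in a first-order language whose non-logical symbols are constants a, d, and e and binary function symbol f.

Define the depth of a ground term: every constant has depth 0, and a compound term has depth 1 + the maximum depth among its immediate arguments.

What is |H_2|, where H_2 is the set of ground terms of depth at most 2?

If N_k denotes the number of depth-≤k ground terms, the 3 constants give N_0 = 3, and each function symbol of arity r contributes N_{k-1}^r new terms at level k: N_k = 3 + N_{k-1}^2.
N_0 = 3
N_1 = 3 + 3^2 = 12
N_2 = 3 + 12^2 = 147

147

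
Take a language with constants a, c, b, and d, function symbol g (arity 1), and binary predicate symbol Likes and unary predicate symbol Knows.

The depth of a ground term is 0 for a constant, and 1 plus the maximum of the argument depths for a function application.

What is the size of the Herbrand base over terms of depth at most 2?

First count ground terms of depth ≤ 2.
If N_k denotes the number of depth-≤k ground terms, the 4 constants give N_0 = 4, and each function symbol of arity r contributes N_{k-1}^r new terms at level k: N_k = 4 + N_{k-1}.
N_0 = 4
N_1 = 4 + 4 = 8
N_2 = 4 + 8 = 12
Explicitly: a, c, b, d, g(a), g(c), g(b), g(d), g(g(a)), g(g(c)), g(g(b)), g(g(d)).
So |H| = 12.
For each predicate symbol, the number of ground atoms is |H| raised to its arity; summing:
  Likes: 12^2 = 144;  Knows: 12
Total ground atoms: 144 + 12 = 156.

156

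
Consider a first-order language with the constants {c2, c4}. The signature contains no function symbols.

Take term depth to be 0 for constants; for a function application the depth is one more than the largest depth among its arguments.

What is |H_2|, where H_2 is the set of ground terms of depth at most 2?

2

With no function symbols every ground term is a constant, so there are exactly 2 ground terms at every depth bound.
N_0 = 2
N_1 = 2
N_2 = 2
Explicitly: c2, c4.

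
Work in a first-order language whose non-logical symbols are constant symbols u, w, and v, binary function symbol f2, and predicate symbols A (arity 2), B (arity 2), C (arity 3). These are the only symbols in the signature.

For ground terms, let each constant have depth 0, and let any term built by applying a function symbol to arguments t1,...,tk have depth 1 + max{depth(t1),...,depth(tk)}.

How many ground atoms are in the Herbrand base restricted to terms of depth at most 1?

2016

First count ground terms of depth ≤ 1.
Let N_k count ground terms of depth at most k. Each non-constant term of depth ≤ k is some function symbol applied to depth-≤(k−1) arguments, giving N_k = 3 + N_{k-1}^2.
N_0 = 3
N_1 = 3 + 3^2 = 12
Explicitly: u, w, v, f2(u, u), f2(u, w), f2(u, v), f2(w, u), f2(w, w), f2(w, v), f2(v, u), f2(v, w), f2(v, v).
So |H| = 12.
A ground atom is a predicate applied to a tuple of terms from H, so the count is the sum over predicates of |H|^arity:
  A: 12^2 = 144;  B: 12^2 = 144;  C: 12^3 = 1728
Total ground atoms: 144 + 144 + 1728 = 2016.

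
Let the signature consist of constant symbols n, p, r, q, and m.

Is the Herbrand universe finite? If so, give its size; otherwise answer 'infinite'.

There are no function symbols, so every ground term is one of the 5 constants.
The Herbrand universe is {n, p, r, q, m}, which is finite with 5 elements.

5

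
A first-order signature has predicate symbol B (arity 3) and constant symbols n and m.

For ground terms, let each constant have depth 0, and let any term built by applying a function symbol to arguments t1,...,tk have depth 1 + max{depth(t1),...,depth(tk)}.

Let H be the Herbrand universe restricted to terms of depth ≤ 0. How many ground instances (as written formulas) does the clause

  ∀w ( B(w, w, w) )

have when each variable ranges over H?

Ground terms of depth ≤ 0:
  With no function symbols every ground term is a constant, so there are exactly 2 ground terms at every depth bound.
  N_0 = 2
  Explicitly: n, m.
So there are 2 ground terms available for substitution.
There is 1 variable to instantiate (w),  occurring in at least one literal, so different choices give different ground instances.
Number of ground instances = 2.

2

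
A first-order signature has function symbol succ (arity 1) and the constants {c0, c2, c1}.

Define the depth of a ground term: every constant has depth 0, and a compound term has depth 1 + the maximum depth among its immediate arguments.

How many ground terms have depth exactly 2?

3

Let N_k count ground terms of depth at most k. Each non-constant term of depth ≤ k is some function symbol applied to depth-≤(k−1) arguments, giving N_k = 3 + N_{k-1}.
N_0 = 3
N_1 = 3 + 3 = 6
N_2 = 3 + 6 = 9
Terms of depth exactly 2: N_2 − N_1 = 9 − 6 = 3.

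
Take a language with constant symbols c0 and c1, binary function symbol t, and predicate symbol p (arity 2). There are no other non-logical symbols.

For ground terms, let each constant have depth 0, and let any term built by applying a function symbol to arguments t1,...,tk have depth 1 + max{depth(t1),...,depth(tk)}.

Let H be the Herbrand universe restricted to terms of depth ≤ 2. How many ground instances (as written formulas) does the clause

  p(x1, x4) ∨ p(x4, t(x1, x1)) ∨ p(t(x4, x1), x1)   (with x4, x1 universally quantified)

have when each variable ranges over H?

1444

Ground terms of depth ≤ 2:
  Let N_k count ground terms of depth at most k. Each non-constant term of depth ≤ k is some function symbol applied to depth-≤(k−1) arguments, giving N_k = 2 + N_{k-1}^2.
  N_0 = 2
  N_1 = 2 + 2^2 = 6
  N_2 = 2 + 6^2 = 38
So there are 38 ground terms available for substitution.
The clause has 2 distinct variables (x4, x1), each appearing in the body. In the free term algebra distinct substitutions yield syntactically distinct ground instances.
Number of ground instances = 38^2 = 1444.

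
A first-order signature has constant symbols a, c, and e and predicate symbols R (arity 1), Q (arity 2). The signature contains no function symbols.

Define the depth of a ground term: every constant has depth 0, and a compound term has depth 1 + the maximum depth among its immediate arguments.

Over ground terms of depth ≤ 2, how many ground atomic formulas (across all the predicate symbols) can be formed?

First count ground terms of depth ≤ 2.
With no function symbols every ground term is a constant, so there are exactly 3 ground terms at every depth bound.
N_0 = 3
N_1 = 3
N_2 = 3
Explicitly: a, c, e.
So |H| = 3.
For each predicate symbol, the number of ground atoms is |H| raised to its arity; summing:
  R: 3;  Q: 3^2 = 9
Total ground atoms: 3 + 9 = 12.

12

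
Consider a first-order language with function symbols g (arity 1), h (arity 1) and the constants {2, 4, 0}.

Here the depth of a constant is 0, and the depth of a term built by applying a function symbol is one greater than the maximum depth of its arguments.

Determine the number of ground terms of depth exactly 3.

24

Write N_k for the number of ground terms of depth ≤ k. A term of depth ≤ k is either a constant or a function symbol applied to arguments of depth ≤ k−1, so N_k = 3 + N_{k-1} + N_{k-1}.
N_0 = 3
N_1 = 3 + 3 + 3 = 9
N_2 = 3 + 9 + 9 = 21
N_3 = 3 + 21 + 21 = 45
Terms of depth exactly 3: N_3 − N_2 = 45 − 21 = 24.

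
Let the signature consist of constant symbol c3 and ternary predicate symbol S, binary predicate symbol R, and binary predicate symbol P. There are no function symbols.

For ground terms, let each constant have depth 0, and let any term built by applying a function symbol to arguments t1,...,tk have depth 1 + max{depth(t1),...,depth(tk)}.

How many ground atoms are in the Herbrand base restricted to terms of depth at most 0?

First count ground terms of depth ≤ 0.
With no function symbols every ground term is a constant, so there is exactly 1 ground term at every depth bound.
N_0 = 1
Explicitly: c3.
So |H| = 1.
Each predicate of arity r yields |H|^r ground atoms (one per choice of an r-tuple from H):
  S: 1^3 = 1;  R: 1^2 = 1;  P: 1^2 = 1
Total ground atoms: 1 + 1 + 1 = 3.

3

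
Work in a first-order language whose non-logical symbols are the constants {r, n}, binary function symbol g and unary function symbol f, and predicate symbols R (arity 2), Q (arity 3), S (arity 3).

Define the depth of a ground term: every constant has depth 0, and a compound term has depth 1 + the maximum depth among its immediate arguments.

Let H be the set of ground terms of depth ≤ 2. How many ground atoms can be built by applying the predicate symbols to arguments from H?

First count ground terms of depth ≤ 2.
If N_k denotes the number of depth-≤k ground terms, the 2 constants give N_0 = 2, and each function symbol of arity r contributes N_{k-1}^r new terms at level k: N_k = 2 + N_{k-1}^2 + N_{k-1}.
N_0 = 2
N_1 = 2 + 2^2 + 2 = 8
N_2 = 2 + 8^2 + 8 = 74
So |H| = 74.
A ground atom is a predicate applied to a tuple of terms from H, so the count is the sum over predicates of |H|^arity:
  R: 74^2 = 5476;  Q: 74^3 = 405224;  S: 74^3 = 405224
Total ground atoms: 5476 + 405224 + 405224 = 815924.

815924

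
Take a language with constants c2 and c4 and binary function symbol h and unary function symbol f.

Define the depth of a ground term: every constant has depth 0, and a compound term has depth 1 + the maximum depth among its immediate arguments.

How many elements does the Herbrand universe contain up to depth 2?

Let N_k count ground terms of depth at most k. Each non-constant term of depth ≤ k is some function symbol applied to depth-≤(k−1) arguments, giving N_k = 2 + N_{k-1}^2 + N_{k-1}.
N_0 = 2
N_1 = 2 + 2^2 + 2 = 8
N_2 = 2 + 8^2 + 8 = 74

74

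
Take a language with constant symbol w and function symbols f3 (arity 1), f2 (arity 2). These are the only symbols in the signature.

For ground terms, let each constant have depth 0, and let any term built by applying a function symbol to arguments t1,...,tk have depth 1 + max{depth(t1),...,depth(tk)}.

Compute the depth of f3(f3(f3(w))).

3

depth(f3(w)) = 1 + depth(w) = 1 + 0 = 1
depth(f3(f3(w))) = 1 + depth(f3(w)) = 1 + 1 = 2
depth(f3(f3(f3(w)))) = 1 + depth(f3(f3(w))) = 1 + 2 = 3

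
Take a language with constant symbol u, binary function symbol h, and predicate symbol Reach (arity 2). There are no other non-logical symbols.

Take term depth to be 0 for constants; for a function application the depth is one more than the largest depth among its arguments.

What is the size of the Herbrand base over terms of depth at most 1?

First count ground terms of depth ≤ 1.
Write N_k for the number of ground terms of depth ≤ k. A term of depth ≤ k is either a constant or a function symbol applied to arguments of depth ≤ k−1, so N_k = 1 + N_{k-1}^2.
N_0 = 1
N_1 = 1 + 1^2 = 2
So |H| = 2.
For each predicate symbol, the number of ground atoms is |H| raised to its arity; summing:
  Reach: 2^2 = 4
Total ground atoms: 4.

4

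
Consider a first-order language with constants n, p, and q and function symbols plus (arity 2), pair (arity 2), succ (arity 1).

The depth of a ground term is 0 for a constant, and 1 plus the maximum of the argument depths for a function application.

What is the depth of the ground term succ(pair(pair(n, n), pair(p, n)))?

depth(pair(n, n)) = 1 + max(0, 0) = 1
depth(pair(p, n)) = 1 + max(0, 0) = 1
depth(pair(pair(n, n), pair(p, n))) = 1 + max(1, 1) = 2
depth(succ(pair(pair(n, n), pair(p, n)))) = 1 + depth(pair(pair(n, n), pair(p, n))) = 1 + 2 = 3

3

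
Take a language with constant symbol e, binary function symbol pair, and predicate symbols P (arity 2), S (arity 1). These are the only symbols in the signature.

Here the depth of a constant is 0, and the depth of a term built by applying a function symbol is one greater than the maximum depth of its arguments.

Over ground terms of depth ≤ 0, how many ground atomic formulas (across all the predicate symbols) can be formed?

First count ground terms of depth ≤ 0.
Let N_k = |{terms of depth ≤ k}|. Then N_0 = 1 and N_k = 1 + N_{k-1}^2 for k ≥ 1 (one summand per function symbol, arity giving the exponent).
N_0 = 1
So |H| = 1.
For each predicate symbol, the number of ground atoms is |H| raised to its arity; summing:
  P: 1^2 = 1;  S: 1
Total ground atoms: 1 + 1 = 2.

2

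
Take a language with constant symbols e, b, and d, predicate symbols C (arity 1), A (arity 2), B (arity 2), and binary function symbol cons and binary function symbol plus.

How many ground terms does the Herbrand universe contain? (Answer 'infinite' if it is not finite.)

The signature has at least one function symbol (cons, arity 2) and at least one constant (e).
Iterating cons gives infinitely many distinct ground terms: e, cons(e, e), cons(cons(e, e), cons(e, e)), ...
So the Herbrand universe is infinite.

infinite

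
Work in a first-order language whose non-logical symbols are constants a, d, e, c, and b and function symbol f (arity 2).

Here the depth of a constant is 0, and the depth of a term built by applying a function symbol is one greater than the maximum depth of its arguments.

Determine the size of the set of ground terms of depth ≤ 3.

Let N_k = |{terms of depth ≤ k}|. Then N_0 = 5 and N_k = 5 + N_{k-1}^2 for k ≥ 1 (one summand per function symbol, arity giving the exponent).
N_0 = 5
N_1 = 5 + 5^2 = 30
N_2 = 5 + 30^2 = 905
N_3 = 5 + 905^2 = 819030

819030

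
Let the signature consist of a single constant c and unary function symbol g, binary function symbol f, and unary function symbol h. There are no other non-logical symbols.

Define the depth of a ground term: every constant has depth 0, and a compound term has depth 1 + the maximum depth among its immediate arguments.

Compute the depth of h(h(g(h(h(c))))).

depth(h(c)) = 1 + depth(c) = 1 + 0 = 1
depth(h(h(c))) = 1 + depth(h(c)) = 1 + 1 = 2
depth(g(h(h(c)))) = 1 + depth(h(h(c))) = 1 + 2 = 3
depth(h(g(h(h(c))))) = 1 + depth(g(h(h(c)))) = 1 + 3 = 4
depth(h(h(g(h(h(c)))))) = 1 + depth(h(g(h(h(c))))) = 1 + 4 = 5

5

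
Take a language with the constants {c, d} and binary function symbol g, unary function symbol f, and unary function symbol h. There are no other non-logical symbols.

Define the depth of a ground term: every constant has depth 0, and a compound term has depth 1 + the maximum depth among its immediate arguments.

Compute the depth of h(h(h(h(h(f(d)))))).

6

depth(f(d)) = 1 + depth(d) = 1 + 0 = 1
depth(h(f(d))) = 1 + depth(f(d)) = 1 + 1 = 2
depth(h(h(f(d)))) = 1 + depth(h(f(d))) = 1 + 2 = 3
depth(h(h(h(f(d))))) = 1 + depth(h(h(f(d)))) = 1 + 3 = 4
depth(h(h(h(h(f(d)))))) = 1 + depth(h(h(h(f(d))))) = 1 + 4 = 5
depth(h(h(h(h(h(f(d))))))) = 1 + depth(h(h(h(h(f(d)))))) = 1 + 5 = 6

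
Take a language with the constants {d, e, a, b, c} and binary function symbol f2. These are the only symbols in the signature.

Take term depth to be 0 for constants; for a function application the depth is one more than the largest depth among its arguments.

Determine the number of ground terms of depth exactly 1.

25

Write N_k for the number of ground terms of depth ≤ k. A term of depth ≤ k is either a constant or a function symbol applied to arguments of depth ≤ k−1, so N_k = 5 + N_{k-1}^2.
N_0 = 5
N_1 = 5 + 5^2 = 30
Terms of depth exactly 1: N_1 − N_0 = 30 − 5 = 25.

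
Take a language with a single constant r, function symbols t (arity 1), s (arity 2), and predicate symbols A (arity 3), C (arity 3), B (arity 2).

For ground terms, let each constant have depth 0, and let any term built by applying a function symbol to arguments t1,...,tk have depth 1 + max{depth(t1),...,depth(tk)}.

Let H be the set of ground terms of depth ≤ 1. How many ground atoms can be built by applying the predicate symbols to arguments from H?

63

First count ground terms of depth ≤ 1.
Let N_k = |{terms of depth ≤ k}|. Then N_0 = 1 and N_k = 1 + N_{k-1} + N_{k-1}^2 for k ≥ 1 (one summand per function symbol, arity giving the exponent).
N_0 = 1
N_1 = 1 + 1 + 1^2 = 3
Explicitly: r, t(r), s(r, r).
So |H| = 3.
A ground atom is a predicate applied to a tuple of terms from H, so the count is the sum over predicates of |H|^arity:
  A: 3^3 = 27;  C: 3^3 = 27;  B: 3^2 = 9
Total ground atoms: 27 + 27 + 9 = 63.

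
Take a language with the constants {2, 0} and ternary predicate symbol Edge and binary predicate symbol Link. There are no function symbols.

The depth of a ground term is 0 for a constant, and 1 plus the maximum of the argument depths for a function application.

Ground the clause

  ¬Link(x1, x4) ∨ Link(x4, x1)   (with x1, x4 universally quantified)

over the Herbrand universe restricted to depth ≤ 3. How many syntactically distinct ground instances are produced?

4

Ground terms of depth ≤ 3:
  With no function symbols every ground term is a constant, so there are exactly 2 ground terms at every depth bound.
  N_0 = 2
  N_1 = 2
  N_2 = 2
  N_3 = 2
  Explicitly: 2, 0.
So there are 2 ground terms available for substitution.
Each of x1, x4 ranges independently over the available ground terms, and distinct assignments produce distinct instances.
Number of ground instances = 2^2 = 4.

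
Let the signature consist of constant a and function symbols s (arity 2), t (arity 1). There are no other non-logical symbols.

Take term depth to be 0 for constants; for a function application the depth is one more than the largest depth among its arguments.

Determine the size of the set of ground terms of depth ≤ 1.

Let N_k count ground terms of depth at most k. Each non-constant term of depth ≤ k is some function symbol applied to depth-≤(k−1) arguments, giving N_k = 1 + N_{k-1}^2 + N_{k-1}.
N_0 = 1
N_1 = 1 + 1^2 + 1 = 3

3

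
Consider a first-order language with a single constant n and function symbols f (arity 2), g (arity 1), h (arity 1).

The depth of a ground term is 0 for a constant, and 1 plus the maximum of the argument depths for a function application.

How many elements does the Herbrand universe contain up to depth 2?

25

Let N_k count ground terms of depth at most k. Each non-constant term of depth ≤ k is some function symbol applied to depth-≤(k−1) arguments, giving N_k = 1 + N_{k-1}^2 + N_{k-1} + N_{k-1}.
N_0 = 1
N_1 = 1 + 1^2 + 1 + 1 = 4
N_2 = 1 + 4^2 + 4 + 4 = 25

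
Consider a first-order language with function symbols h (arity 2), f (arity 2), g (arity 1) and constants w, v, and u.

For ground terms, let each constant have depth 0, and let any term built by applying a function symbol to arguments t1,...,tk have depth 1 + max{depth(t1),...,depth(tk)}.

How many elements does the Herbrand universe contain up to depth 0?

3

Count level by level. With function symbols h/2, f/2, g/1, the terms of depth ≤ k are the 3 constants together with each function applied to depth-≤(k−1) tuples, so N_k = 3 + N_{k-1}^2 + N_{k-1}^2 + N_{k-1}.
N_0 = 3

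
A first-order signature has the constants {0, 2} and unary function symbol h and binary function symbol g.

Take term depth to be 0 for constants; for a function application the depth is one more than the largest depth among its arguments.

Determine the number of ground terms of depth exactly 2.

If N_k denotes the number of depth-≤k ground terms, the 2 constants give N_0 = 2, and each function symbol of arity r contributes N_{k-1}^r new terms at level k: N_k = 2 + N_{k-1} + N_{k-1}^2.
N_0 = 2
N_1 = 2 + 2 + 2^2 = 8
N_2 = 2 + 8 + 8^2 = 74
Terms of depth exactly 2: N_2 − N_1 = 74 − 8 = 66.

66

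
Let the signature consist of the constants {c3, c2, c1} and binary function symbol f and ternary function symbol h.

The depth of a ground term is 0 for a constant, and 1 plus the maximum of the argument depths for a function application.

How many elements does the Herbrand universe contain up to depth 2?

60843

Let N_k count ground terms of depth at most k. Each non-constant term of depth ≤ k is some function symbol applied to depth-≤(k−1) arguments, giving N_k = 3 + N_{k-1}^2 + N_{k-1}^3.
N_0 = 3
N_1 = 3 + 3^2 + 3^3 = 39
N_2 = 3 + 39^2 + 39^3 = 60843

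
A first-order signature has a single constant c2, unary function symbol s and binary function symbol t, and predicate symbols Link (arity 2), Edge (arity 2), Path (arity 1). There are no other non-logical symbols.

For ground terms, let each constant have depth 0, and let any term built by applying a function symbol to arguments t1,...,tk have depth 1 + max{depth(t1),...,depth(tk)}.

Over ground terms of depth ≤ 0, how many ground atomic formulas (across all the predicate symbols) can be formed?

First count ground terms of depth ≤ 0.
Let N_k count ground terms of depth at most k. Each non-constant term of depth ≤ k is some function symbol applied to depth-≤(k−1) arguments, giving N_k = 1 + N_{k-1} + N_{k-1}^2.
N_0 = 1
Explicitly: c2.
So |H| = 1.
Each predicate of arity r yields |H|^r ground atoms (one per choice of an r-tuple from H):
  Link: 1^2 = 1;  Edge: 1^2 = 1;  Path: 1
Total ground atoms: 1 + 1 + 1 = 3.

3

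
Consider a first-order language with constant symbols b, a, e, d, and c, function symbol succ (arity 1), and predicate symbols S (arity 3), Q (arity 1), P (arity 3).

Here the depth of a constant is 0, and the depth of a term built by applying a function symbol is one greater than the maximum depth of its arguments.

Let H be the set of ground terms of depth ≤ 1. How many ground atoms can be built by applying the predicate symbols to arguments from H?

2010

First count ground terms of depth ≤ 1.
Let N_k = |{terms of depth ≤ k}|. Then N_0 = 5 and N_k = 5 + N_{k-1} for k ≥ 1 (one summand per function symbol, arity giving the exponent).
N_0 = 5
N_1 = 5 + 5 = 10
Explicitly: b, a, e, d, c, succ(b), succ(a), succ(e), succ(d), succ(c).
So |H| = 10.
For each predicate symbol, the number of ground atoms is |H| raised to its arity; summing:
  S: 10^3 = 1000;  Q: 10;  P: 10^3 = 1000
Total ground atoms: 1000 + 10 + 1000 = 2010.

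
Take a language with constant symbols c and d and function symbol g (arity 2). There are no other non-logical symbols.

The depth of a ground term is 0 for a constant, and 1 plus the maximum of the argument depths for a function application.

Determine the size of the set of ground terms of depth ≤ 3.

1446

Let N_k count ground terms of depth at most k. Each non-constant term of depth ≤ k is some function symbol applied to depth-≤(k−1) arguments, giving N_k = 2 + N_{k-1}^2.
N_0 = 2
N_1 = 2 + 2^2 = 6
N_2 = 2 + 6^2 = 38
N_3 = 2 + 38^2 = 1446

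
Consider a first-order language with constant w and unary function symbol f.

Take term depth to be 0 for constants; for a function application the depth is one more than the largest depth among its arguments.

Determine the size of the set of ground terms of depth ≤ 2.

If N_k denotes the number of depth-≤k ground terms, the 1 constant gives N_0 = 1, and each function symbol of arity r contributes N_{k-1}^r new terms at level k: N_k = 1 + N_{k-1}.
N_0 = 1
N_1 = 1 + 1 = 2
N_2 = 1 + 2 = 3
Explicitly: w, f(w), f(f(w)).

3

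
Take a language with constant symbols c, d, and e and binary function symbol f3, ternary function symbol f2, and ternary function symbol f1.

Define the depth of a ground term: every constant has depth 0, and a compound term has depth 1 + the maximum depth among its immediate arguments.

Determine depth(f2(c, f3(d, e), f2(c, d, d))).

2

depth(f3(d, e)) = 1 + max(0, 0) = 1
depth(f2(c, d, d)) = 1 + max(0, 0, 0) = 1
depth(f2(c, f3(d, e), f2(c, d, d))) = 1 + max(0, 1, 1) = 2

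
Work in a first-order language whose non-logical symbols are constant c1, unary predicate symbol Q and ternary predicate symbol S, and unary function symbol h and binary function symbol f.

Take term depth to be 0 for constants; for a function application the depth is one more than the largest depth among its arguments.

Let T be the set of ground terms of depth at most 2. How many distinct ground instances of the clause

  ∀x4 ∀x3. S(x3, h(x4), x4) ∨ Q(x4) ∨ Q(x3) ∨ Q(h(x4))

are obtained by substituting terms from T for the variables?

169

Ground terms of depth ≤ 2:
  Write N_k for the number of ground terms of depth ≤ k. A term of depth ≤ k is either a constant or a function symbol applied to arguments of depth ≤ k−1, so N_k = 1 + N_{k-1} + N_{k-1}^2.
  N_0 = 1
  N_1 = 1 + 1 + 1^2 = 3
  N_2 = 1 + 3 + 3^2 = 13
So there are 13 ground terms available for substitution.
Each of x4, x3 ranges independently over the available ground terms, and distinct assignments produce distinct instances.
Number of ground instances = 13^2 = 169.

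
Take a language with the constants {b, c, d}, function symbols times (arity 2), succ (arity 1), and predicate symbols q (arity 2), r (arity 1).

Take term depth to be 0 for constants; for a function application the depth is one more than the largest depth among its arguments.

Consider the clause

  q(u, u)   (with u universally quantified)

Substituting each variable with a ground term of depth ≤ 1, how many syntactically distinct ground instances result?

Ground terms of depth ≤ 1:
  Write N_k for the number of ground terms of depth ≤ k. A term of depth ≤ k is either a constant or a function symbol applied to arguments of depth ≤ k−1, so N_k = 3 + N_{k-1}^2 + N_{k-1}.
  N_0 = 3
  N_1 = 3 + 3^2 + 3 = 15
So there are 15 ground terms available for substitution.
There is 1 variable to instantiate (u),  occurring in at least one literal, so different choices give different ground instances.
Number of ground instances = 15.

15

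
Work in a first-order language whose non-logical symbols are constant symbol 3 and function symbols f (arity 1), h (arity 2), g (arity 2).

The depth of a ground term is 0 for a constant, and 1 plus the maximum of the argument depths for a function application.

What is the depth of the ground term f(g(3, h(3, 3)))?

depth(h(3, 3)) = 1 + max(0, 0) = 1
depth(g(3, h(3, 3))) = 1 + max(0, 1) = 2
depth(f(g(3, h(3, 3)))) = 1 + depth(g(3, h(3, 3))) = 1 + 2 = 3

3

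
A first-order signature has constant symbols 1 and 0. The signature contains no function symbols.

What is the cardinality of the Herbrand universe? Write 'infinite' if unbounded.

There are no function symbols, so every ground term is one of the 2 constants.
The Herbrand universe is {1, 0}, which is finite with 2 elements.

2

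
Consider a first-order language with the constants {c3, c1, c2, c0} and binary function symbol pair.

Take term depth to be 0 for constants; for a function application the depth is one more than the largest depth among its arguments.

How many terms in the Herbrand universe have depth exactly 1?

Write N_k for the number of ground terms of depth ≤ k. A term of depth ≤ k is either a constant or a function symbol applied to arguments of depth ≤ k−1, so N_k = 4 + N_{k-1}^2.
N_0 = 4
N_1 = 4 + 4^2 = 20
Terms of depth exactly 1: N_1 − N_0 = 20 − 4 = 16.

16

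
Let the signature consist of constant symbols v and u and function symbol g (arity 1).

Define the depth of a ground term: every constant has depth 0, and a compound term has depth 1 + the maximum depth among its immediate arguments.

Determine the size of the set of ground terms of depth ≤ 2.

6

Write N_k for the number of ground terms of depth ≤ k. A term of depth ≤ k is either a constant or a function symbol applied to arguments of depth ≤ k−1, so N_k = 2 + N_{k-1}.
N_0 = 2
N_1 = 2 + 2 = 4
N_2 = 2 + 4 = 6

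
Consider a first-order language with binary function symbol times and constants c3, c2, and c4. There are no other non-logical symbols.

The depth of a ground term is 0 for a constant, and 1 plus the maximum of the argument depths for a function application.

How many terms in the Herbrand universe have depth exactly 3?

Count level by level. With function symbols times/2, the terms of depth ≤ k are the 3 constants together with each function applied to depth-≤(k−1) tuples, so N_k = 3 + N_{k-1}^2.
N_0 = 3
N_1 = 3 + 3^2 = 12
N_2 = 3 + 12^2 = 147
N_3 = 3 + 147^2 = 21612
Terms of depth exactly 3: N_3 − N_2 = 21612 − 147 = 21465.

21465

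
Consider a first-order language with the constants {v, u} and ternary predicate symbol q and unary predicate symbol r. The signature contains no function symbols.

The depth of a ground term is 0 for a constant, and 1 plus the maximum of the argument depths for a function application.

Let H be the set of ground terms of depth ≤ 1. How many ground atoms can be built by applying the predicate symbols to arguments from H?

10

First count ground terms of depth ≤ 1.
With no function symbols every ground term is a constant, so there are exactly 2 ground terms at every depth bound.
N_0 = 2
N_1 = 2
Explicitly: v, u.
So |H| = 2.
Each predicate of arity r yields |H|^r ground atoms (one per choice of an r-tuple from H):
  q: 2^3 = 8;  r: 2
Total ground atoms: 8 + 2 = 10.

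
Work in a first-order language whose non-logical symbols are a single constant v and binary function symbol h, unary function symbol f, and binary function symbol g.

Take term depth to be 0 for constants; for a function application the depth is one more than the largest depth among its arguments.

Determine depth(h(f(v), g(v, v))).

2

depth(f(v)) = 1 + depth(v) = 1 + 0 = 1
depth(g(v, v)) = 1 + max(0, 0) = 1
depth(h(f(v), g(v, v))) = 1 + max(1, 1) = 2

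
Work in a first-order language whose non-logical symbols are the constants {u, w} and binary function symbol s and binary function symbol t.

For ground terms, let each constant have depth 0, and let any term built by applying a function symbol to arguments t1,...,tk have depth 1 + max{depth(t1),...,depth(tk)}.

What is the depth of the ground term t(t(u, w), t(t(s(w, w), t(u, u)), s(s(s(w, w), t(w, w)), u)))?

5

depth(t(u, w)) = 1 + max(0, 0) = 1
depth(s(w, w)) = 1 + max(0, 0) = 1
depth(t(u, u)) = 1 + max(0, 0) = 1
depth(t(s(w, w), t(u, u))) = 1 + max(1, 1) = 2
depth(t(w, w)) = 1 + max(0, 0) = 1
depth(s(s(w, w), t(w, w))) = 1 + max(1, 1) = 2
depth(s(s(s(w, w), t(w, w)), u)) = 1 + max(2, 0) = 3
depth(t(t(s(w, w), t(u, u)), s(s(s(w, w), t(w, w)), u))) = 1 + max(2, 3) = 4
depth(t(t(u, w), t(t(s(w, w), t(u, u)), s(s(s(w, w), t(w, w)), u)))) = 1 + max(1, 4) = 5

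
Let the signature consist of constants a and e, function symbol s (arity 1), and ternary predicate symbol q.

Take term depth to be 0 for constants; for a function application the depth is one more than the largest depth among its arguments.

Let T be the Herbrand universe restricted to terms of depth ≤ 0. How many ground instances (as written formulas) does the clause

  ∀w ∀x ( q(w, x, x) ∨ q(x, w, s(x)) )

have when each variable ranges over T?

4

Ground terms of depth ≤ 0:
  Count level by level. With function symbols s/1, the terms of depth ≤ k are the 2 constants together with each function applied to depth-≤(k−1) tuples, so N_k = 2 + N_{k-1}.
  N_0 = 2
  Explicitly: a, e.
So there are 2 ground terms available for substitution.
Each of w, x ranges independently over the available ground terms, and distinct assignments produce distinct instances.
Number of ground instances = 2^2 = 4.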